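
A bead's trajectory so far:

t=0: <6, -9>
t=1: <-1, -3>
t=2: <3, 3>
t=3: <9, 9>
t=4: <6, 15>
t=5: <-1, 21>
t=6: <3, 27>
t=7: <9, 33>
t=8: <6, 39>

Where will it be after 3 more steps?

The first coordinate repeats the cycle [6, -1, 3, 9] with period 4; step 11 mod 4 = 3, giving 9.
The second coordinate changes by +6 each step, so at step 11 it is -9 + 11·(6) = 57.

<9, 57>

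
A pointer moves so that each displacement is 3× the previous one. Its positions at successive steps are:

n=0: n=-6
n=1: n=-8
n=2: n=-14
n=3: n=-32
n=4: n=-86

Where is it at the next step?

Consecutive displacements -2, -6, -18, -54 scale by a factor of 3 each step.
step 5: -86 − 162 → n=-248

n=-248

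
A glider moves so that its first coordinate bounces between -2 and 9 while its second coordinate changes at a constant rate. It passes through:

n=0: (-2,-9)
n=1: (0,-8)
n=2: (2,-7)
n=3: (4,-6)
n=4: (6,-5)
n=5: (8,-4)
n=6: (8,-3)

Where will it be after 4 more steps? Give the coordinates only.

The first coordinate travels 2 per step and bounces off the walls at -2 and 9.
  step 7: 8 → 6
  step 8: 6 → 4
  step 9: 4 → 2
  step 10: 2 → 0
The second coordinate changes by +1 each step: at step 10 it is 1.

(0,1)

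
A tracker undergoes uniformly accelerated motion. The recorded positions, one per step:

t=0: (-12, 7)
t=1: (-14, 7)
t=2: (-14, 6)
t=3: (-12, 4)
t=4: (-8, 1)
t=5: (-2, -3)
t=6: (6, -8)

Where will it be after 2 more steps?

(28, -21)

First differences are (-2, +0), (+0, -1), (+2, -2), (+4, -3), (+6, -4), (+8, -5); their common second difference is (+2, -1) (constant acceleration).
step 7: (6, -8) + (+10, -6) → (16, -14)
step 8: (16, -14) + (+12, -7) → (28, -21)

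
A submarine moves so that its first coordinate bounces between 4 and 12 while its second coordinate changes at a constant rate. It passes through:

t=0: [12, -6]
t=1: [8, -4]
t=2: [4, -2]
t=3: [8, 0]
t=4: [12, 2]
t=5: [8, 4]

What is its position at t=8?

[12, 10]

The first coordinate reflects between 4 and 12, moving 4 per step.
  step 6: 8 → 4
  step 7: 4 → 8
  step 8: 8 → 12
The second coordinate changes by +2 each step: at step 8 it is 10.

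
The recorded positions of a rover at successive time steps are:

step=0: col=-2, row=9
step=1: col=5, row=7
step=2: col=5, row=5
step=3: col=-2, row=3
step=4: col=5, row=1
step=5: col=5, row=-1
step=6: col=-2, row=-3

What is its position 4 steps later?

Col: cycles through -2, 5, 5 every 3 steps. Step 10 lands at position 1 of the cycle → 5.
Row: linear, -2 per step → -11 at step 10.

col=5, row=-11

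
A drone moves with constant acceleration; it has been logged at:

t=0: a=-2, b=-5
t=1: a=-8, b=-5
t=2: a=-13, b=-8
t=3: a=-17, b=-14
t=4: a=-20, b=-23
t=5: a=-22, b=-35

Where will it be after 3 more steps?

a=-22, b=-89

Successive displacements: (-6, +0), (-5, -3), (-4, -6), (-3, -9), (-2, -12) — each changes by (+1, -3).
step 6: a=-22, b=-35 + (-1, -15) → a=-23, b=-50
step 7: a=-23, b=-50 + (+0, -18) → a=-23, b=-68
step 8: a=-23, b=-68 + (+1, -21) → a=-22, b=-89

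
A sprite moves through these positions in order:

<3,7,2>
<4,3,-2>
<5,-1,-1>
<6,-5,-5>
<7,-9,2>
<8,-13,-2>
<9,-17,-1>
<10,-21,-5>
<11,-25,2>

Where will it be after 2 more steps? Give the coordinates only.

<13,-33,-1>

The first coordinate changes by +1 each step, so at step 10 it is 3 + 10·(1) = 13.
The second coordinate changes by -4 each step, so at step 10 it is 7 + 10·(-4) = -33.
The third coordinate repeats the cycle [2, -2, -1, -5] with period 4; step 10 mod 4 = 2, giving -1.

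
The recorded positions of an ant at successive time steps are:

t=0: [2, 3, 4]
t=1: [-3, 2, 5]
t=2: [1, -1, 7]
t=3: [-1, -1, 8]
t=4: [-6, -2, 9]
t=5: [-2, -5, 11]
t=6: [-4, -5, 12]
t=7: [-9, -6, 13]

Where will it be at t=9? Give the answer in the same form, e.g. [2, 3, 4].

[-7, -9, 16]

Differencing gives [-5, -1, +1], [+4, -3, +2], [-2, +0, +1], [-5, -1, +1], [+4, -3, +2], [-2, +0, +1], [-5, -1, +1]. This is the pattern [-5, -1, +1], [+4, -3, +2], [-2, +0, +1] repeated.
step 8: apply [+4, -3, +2] → [-5, -9, 15]
step 9: apply [-2, +0, +1] → [-7, -9, 16]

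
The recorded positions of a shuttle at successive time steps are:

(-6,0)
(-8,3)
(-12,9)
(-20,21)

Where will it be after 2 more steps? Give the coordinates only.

(-68,93)

The jumps are (-2,+3), (-4,+6), (-8,+12) — a geometric progression with ratio 2.
step 4: (-20,21) + (-16,+24) → (-36,45)
step 5: (-36,45) + (-32,+48) → (-68,93)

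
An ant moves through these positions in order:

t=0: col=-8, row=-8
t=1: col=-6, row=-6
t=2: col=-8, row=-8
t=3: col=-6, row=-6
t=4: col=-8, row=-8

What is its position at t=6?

Consecutive displacements (+2,+2), (-2,-2), (+2,+2), (-2,-2) scale by a factor of -1 each step.
step 5: col=-8, row=-8 + (+2,+2) → col=-6, row=-6
step 6: col=-6, row=-6 + (-2,-2) → col=-8, row=-8

col=-8, row=-8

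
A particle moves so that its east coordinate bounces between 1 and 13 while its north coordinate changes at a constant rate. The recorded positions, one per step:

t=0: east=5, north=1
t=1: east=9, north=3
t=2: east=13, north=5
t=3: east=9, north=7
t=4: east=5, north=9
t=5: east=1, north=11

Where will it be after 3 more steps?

east=13, north=17

The east coordinate travels 4 per step and bounces off the walls at 1 and 13.
  step 6: 1 → 5
  step 7: 5 → 9
  step 8: 9 → 13
The north coordinate changes by +2 each step: at step 8 it is 17.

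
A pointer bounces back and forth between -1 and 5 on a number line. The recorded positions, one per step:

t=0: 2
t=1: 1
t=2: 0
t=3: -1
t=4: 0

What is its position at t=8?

The value travels 1 per step and bounces off the walls at -1 and 5.
  step 5: 0 → 1
  step 6: 1 → 2
  step 7: 2 → 3
  step 8: 3 → 4

4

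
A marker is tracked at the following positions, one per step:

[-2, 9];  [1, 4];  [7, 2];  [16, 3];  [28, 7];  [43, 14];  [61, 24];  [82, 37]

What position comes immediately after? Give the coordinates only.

[106, 53]

Taking differences between consecutive positions: [+3, -5], [+6, -2], [+9, +1], [+12, +4], [+15, +7], [+18, +10], [+21, +13]. These grow by [+3, +3] each step.
step 8: [82, 37] + [+24, +16] → [106, 53]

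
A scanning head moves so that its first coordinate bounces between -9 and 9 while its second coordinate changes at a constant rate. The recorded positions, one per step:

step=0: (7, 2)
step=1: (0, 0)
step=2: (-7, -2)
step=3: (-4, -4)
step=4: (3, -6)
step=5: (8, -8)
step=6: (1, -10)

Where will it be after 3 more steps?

(2, -16)

The first coordinate travels 7 per step and bounces off the walls at -9 and 9.
  step 7: 1 → -6
  step 8: -6 → -5
  step 9: -5 → 2
The second coordinate changes by -2 each step: at step 9 it is -16.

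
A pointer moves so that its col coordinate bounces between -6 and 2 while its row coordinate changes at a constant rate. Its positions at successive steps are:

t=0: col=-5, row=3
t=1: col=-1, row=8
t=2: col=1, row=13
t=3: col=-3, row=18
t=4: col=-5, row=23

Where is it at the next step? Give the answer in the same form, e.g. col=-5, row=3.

col=-1, row=28

The col coordinate reflects between -6 and 2, moving 4 per step.
  step 5: -5 → -1
The row coordinate changes by +5 each step: at step 5 it is 28.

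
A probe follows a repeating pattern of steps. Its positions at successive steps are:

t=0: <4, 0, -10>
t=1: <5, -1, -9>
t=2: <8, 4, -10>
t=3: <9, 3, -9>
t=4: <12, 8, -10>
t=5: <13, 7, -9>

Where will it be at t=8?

Step-to-step displacements: <+1, -1, +1>, <+3, +5, -1>, <+1, -1, +1>, <+3, +5, -1>, <+1, -1, +1> — a repeating cycle of length 2.
step 6: apply <+3, +5, -1> → <16, 12, -10>
step 7: apply <+1, -1, +1> → <17, 11, -9>
step 8: apply <+3, +5, -1> → <20, 16, -10>

<20, 16, -10>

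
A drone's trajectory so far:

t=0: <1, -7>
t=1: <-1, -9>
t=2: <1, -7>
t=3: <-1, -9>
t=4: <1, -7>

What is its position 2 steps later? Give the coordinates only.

<1, -7>

Step-to-step displacements: <-2, -2>, <+2, +2>, <-2, -2>, <+2, +2>; each is -1× the previous.
step 5: <1, -7> + <-2, -2> → <-1, -9>
step 6: <-1, -9> + <+2, +2> → <1, -7>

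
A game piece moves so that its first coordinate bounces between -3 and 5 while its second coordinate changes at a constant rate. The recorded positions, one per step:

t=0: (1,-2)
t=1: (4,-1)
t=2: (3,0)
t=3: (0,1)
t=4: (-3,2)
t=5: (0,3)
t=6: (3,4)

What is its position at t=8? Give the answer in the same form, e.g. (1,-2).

(1,6)

The first coordinate travels 3 per step and bounces off the walls at -3 and 5.
  step 7: 3 → 4
  step 8: 4 → 1
The second coordinate changes by +1 each step: at step 8 it is 6.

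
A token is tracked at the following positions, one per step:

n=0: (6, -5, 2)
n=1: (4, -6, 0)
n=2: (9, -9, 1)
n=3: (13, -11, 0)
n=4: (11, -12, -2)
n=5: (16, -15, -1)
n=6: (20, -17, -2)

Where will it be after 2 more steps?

(23, -21, -3)

Step-to-step displacements: (-2, -1, -2), (+5, -3, +1), (+4, -2, -1), (-2, -1, -2), (+5, -3, +1), (+4, -2, -1) — a repeating cycle of length 3.
step 7: apply (-2, -1, -2) → (18, -18, -4)
step 8: apply (+5, -3, +1) → (23, -21, -3)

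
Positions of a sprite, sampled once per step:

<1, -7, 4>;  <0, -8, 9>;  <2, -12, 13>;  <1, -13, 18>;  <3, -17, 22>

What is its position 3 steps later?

Step-to-step displacements: <-1, -1, +5>, <+2, -4, +4>, <-1, -1, +5>, <+2, -4, +4> — a repeating cycle of length 2.
step 5: apply <-1, -1, +5> → <2, -18, 27>
step 6: apply <+2, -4, +4> → <4, -22, 31>
step 7: apply <-1, -1, +5> → <3, -23, 36>

<3, -23, 36>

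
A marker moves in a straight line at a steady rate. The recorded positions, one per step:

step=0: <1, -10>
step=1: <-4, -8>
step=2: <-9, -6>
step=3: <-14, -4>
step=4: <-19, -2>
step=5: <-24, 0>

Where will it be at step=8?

<-39, 6>

Constant displacement of <-5, +2> per step.
step 6: <-24, 0> + <-5, +2> → <-29, 2>
step 7: <-29, 2> + <-5, +2> → <-34, 4>
step 8: <-34, 4> + <-5, +2> → <-39, 6>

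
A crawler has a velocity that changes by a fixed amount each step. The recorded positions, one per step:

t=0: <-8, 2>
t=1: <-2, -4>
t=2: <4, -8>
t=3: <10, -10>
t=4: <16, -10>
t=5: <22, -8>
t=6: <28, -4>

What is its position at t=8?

<40, 10>

Taking differences between consecutive positions: <+6, -6>, <+6, -4>, <+6, -2>, <+6, +0>, <+6, +2>, <+6, +4>. These grow by <+0, +2> each step.
step 7: <28, -4> + <+6, +6> → <34, 2>
step 8: <34, 2> + <+6, +8> → <40, 10>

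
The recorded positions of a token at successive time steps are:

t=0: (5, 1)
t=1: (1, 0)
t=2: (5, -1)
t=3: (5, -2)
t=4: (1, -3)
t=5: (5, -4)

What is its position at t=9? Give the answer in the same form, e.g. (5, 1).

First: cycles through 5, 1, 5 every 3 steps. Step 9 lands at position 0 of the cycle → 5.
Second: linear, -1 per step → -8 at step 9.

(5, -8)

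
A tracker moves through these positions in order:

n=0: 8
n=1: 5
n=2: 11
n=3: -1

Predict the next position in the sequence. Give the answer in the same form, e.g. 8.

Step-to-step displacements: -3, +6, -12; each is -2× the previous.
step 4: -1 + 24 → 23

23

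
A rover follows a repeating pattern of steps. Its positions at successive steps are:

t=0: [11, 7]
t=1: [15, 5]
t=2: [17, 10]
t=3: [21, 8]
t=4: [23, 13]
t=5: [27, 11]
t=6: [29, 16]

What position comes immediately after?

[33, 14]

The moves between consecutive positions are [+4, -2], [+2, +5], [+4, -2], [+2, +5], [+4, -2], [+2, +5]; they repeat the 2-cycle [[+4, -2], [+2, +5]].
step 7: apply [+4, -2] → [33, 14]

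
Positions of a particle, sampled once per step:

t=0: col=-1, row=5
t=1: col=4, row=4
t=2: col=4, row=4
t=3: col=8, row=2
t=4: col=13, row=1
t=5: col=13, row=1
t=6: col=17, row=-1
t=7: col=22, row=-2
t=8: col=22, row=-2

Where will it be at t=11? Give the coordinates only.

col=31, row=-5

Differencing gives (+5, -1), (+0, +0), (+4, -2), (+5, -1), (+0, +0), (+4, -2), (+5, -1), (+0, +0). This is the pattern (+5, -1), (+0, +0), (+4, -2) repeated.
step 9: apply (+4, -2) → col=26, row=-4
step 10: apply (+5, -1) → col=31, row=-5
step 11: apply (+0, +0) → col=31, row=-5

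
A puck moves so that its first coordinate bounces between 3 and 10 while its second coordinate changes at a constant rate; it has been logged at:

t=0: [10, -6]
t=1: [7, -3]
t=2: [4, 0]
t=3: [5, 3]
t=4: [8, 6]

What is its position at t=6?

[6, 12]

The first coordinate reflects between 3 and 10, moving 3 per step.
  step 5: 8 → 9
  step 6: 9 → 6
The second coordinate changes by +3 each step: at step 6 it is 12.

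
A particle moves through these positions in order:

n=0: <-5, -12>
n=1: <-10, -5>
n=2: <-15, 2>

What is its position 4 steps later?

<-35, 30>

Each step adds <-5, +7> to the position.
step 3: <-15, 2> + <-5, +7> → <-20, 9>
step 4: <-20, 9> + <-5, +7> → <-25, 16>
step 5: <-25, 16> + <-5, +7> → <-30, 23>
step 6: <-30, 23> + <-5, +7> → <-35, 30>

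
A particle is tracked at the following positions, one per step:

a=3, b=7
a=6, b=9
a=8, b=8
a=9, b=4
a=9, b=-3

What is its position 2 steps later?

First differences are (+3,+2), (+2,-1), (+1,-4), (+0,-7); their common second difference is (-1,-3) (constant acceleration).
step 5: a=9, b=-3 + (-1,-10) → a=8, b=-13
step 6: a=8, b=-13 + (-2,-13) → a=6, b=-26

a=6, b=-26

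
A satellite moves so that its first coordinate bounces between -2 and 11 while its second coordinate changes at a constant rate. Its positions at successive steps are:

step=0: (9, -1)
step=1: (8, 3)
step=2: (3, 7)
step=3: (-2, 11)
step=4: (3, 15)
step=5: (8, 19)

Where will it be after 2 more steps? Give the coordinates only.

(4, 27)

The first coordinate travels 5 per step and bounces off the walls at -2 and 11.
  step 6: 8 → 9
  step 7: 9 → 4
The second coordinate changes by +4 each step: at step 7 it is 27.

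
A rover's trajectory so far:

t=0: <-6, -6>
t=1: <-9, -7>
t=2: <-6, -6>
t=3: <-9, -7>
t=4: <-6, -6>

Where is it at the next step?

Consecutive displacements <-3, -1>, <+3, +1>, <-3, -1>, <+3, +1> scale by a factor of -1 each step.
step 5: <-6, -6> + <-3, -1> → <-9, -7>

<-9, -7>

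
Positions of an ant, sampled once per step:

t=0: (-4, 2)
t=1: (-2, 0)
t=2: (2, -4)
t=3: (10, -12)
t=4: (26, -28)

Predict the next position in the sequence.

Consecutive displacements (+2, -2), (+4, -4), (+8, -8), (+16, -16) scale by a factor of 2 each step.
step 5: (26, -28) + (+32, -32) → (58, -60)

(58, -60)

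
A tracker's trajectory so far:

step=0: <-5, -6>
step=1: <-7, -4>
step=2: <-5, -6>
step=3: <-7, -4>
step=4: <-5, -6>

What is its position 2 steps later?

The jumps are <-2, +2>, <+2, -2>, <-2, +2>, <+2, -2> — a geometric progression with ratio -1.
step 5: <-5, -6> + <-2, +2> → <-7, -4>
step 6: <-7, -4> + <+2, -2> → <-5, -6>

<-5, -6>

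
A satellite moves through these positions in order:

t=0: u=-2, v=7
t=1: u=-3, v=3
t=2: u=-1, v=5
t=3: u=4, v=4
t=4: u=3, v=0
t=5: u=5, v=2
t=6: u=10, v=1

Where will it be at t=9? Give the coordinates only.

u=16, v=-2

Step-to-step displacements: (-1, -4), (+2, +2), (+5, -1), (-1, -4), (+2, +2), (+5, -1) — a repeating cycle of length 3.
step 7: apply (-1, -4) → u=9, v=-3
step 8: apply (+2, +2) → u=11, v=-1
step 9: apply (+5, -1) → u=16, v=-2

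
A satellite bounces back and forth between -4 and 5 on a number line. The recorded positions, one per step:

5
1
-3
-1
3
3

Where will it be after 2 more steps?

-3

The value travels 4 per step and bounces off the walls at -4 and 5.
  step 6: 3 → -1
  step 7: -1 → -3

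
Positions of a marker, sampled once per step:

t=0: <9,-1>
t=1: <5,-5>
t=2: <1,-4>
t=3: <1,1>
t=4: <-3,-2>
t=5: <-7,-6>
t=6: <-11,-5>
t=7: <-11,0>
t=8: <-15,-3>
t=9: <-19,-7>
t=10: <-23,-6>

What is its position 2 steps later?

Step-to-step displacements: <-4,-4>, <-4,+1>, <+0,+5>, <-4,-3>, <-4,-4>, <-4,+1>, <+0,+5>, <-4,-3>, <-4,-4>, <-4,+1> — a repeating cycle of length 4.
step 11: apply <+0,+5> → <-23,-1>
step 12: apply <-4,-3> → <-27,-4>

<-27,-4>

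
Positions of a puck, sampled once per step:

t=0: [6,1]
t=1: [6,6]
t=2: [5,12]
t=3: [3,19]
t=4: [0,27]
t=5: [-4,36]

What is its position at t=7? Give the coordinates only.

First differences are [+0,+5], [-1,+6], [-2,+7], [-3,+8], [-4,+9]; their common second difference is [-1,+1] (constant acceleration).
step 6: [-4,36] + [-5,+10] → [-9,46]
step 7: [-9,46] + [-6,+11] → [-15,57]

[-15,57]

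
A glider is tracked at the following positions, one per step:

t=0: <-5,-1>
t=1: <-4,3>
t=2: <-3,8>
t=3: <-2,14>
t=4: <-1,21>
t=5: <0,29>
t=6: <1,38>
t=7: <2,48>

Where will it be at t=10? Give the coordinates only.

Taking differences between consecutive positions: <+1,+4>, <+1,+5>, <+1,+6>, <+1,+7>, <+1,+8>, <+1,+9>, <+1,+10>. These grow by <+0,+1> each step.
step 8: <2,48> + <+1,+11> → <3,59>
step 9: <3,59> + <+1,+12> → <4,71>
step 10: <4,71> + <+1,+13> → <5,84>

<5,84>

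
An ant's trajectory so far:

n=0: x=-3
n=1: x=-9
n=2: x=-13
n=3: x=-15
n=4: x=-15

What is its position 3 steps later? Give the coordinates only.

First differences are -6, -4, -2, +0; their common second difference is +2 (constant acceleration).
step 5: -15 + 2 → x=-13
step 6: -13 + 4 → x=-9
step 7: -9 + 6 → x=-3

x=-3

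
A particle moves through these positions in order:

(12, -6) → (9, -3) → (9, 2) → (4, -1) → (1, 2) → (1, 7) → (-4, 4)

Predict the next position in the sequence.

(-7, 7)

The moves between consecutive positions are (-3, +3), (+0, +5), (-5, -3), (-3, +3), (+0, +5), (-5, -3); they repeat the 3-cycle [(-3, +3), (+0, +5), (-5, -3)].
step 7: apply (-3, +3) → (-7, 7)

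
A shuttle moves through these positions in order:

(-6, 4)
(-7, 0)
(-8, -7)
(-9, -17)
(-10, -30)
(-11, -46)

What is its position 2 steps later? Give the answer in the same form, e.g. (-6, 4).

Successive displacements: (-1, -4), (-1, -7), (-1, -10), (-1, -13), (-1, -16) — each changes by (+0, -3).
step 6: (-11, -46) + (-1, -19) → (-12, -65)
step 7: (-12, -65) + (-1, -22) → (-13, -87)

(-13, -87)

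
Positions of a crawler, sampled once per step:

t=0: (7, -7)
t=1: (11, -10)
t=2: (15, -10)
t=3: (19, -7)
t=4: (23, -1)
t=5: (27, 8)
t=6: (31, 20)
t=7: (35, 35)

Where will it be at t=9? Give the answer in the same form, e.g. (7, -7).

(43, 74)

First differences are (+4, -3), (+4, +0), (+4, +3), (+4, +6), (+4, +9), (+4, +12), (+4, +15); their common second difference is (+0, +3) (constant acceleration).
step 8: (35, 35) + (+4, +18) → (39, 53)
step 9: (39, 53) + (+4, +21) → (43, 74)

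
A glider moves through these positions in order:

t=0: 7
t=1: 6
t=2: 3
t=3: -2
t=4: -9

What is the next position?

-18

Taking differences between consecutive positions: -1, -3, -5, -7. These grow by -2 each step.
step 5: -9 − 9 → -18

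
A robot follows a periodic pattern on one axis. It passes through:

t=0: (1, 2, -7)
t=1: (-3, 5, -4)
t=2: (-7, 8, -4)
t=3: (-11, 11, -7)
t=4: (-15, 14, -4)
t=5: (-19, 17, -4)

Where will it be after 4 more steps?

First: linear, -4 per step → -35 at step 9.
Second: linear, +3 per step → 29 at step 9.
Third: cycles through -7, -4, -4 every 3 steps. Step 9 lands at position 0 of the cycle → -7.

(-35, 29, -7)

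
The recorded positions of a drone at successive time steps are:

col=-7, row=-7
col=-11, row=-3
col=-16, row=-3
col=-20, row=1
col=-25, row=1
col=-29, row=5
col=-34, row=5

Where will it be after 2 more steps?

col=-43, row=9

The moves between consecutive positions are (-4, +4), (-5, +0), (-4, +4), (-5, +0), (-4, +4), (-5, +0); they repeat the 2-cycle [(-4, +4), (-5, +0)].
step 7: apply (-4, +4) → col=-38, row=9
step 8: apply (-5, +0) → col=-43, row=9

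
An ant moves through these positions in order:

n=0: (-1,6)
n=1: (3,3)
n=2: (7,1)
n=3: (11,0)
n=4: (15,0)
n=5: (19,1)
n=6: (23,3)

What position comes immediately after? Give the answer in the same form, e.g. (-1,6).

Taking differences between consecutive positions: (+4,-3), (+4,-2), (+4,-1), (+4,+0), (+4,+1), (+4,+2). These grow by (+0,+1) each step.
step 7: (23,3) + (+4,+3) → (27,6)

(27,6)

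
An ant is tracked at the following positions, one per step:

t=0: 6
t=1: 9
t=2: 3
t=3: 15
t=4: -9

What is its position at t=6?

-57

Consecutive displacements +3, -6, +12, -24 scale by a factor of -2 each step.
step 5: -9 + 48 → 39
step 6: 39 − 96 → -57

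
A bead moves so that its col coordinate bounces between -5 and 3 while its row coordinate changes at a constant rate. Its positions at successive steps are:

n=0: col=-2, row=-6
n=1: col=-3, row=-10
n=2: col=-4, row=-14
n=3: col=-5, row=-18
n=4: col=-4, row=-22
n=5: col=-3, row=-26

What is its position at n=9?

The col coordinate travels 1 per step and bounces off the walls at -5 and 3.
  step 6: -3 → -2
  step 7: -2 → -1
  step 8: -1 → 0
  step 9: 0 → 1
The row coordinate changes by -4 each step: at step 9 it is -42.

col=1, row=-42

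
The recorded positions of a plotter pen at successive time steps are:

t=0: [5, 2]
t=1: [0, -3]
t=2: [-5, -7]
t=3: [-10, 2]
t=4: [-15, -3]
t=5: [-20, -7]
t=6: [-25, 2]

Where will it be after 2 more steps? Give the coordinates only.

The first coordinate changes by -5 each step, so at step 8 it is 5 + 8·(-5) = -35.
The second coordinate repeats the cycle [2, -3, -7] with period 3; step 8 mod 3 = 2, giving -7.

[-35, -7]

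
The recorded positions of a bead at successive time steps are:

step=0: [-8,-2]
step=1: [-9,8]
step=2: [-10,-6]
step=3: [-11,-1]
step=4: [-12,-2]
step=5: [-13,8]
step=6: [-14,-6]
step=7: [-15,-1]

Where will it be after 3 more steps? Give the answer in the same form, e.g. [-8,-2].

[-18,-6]

The first coordinate changes by -1 each step, so at step 10 it is -8 + 10·(-1) = -18.
The second coordinate repeats the cycle [-2, 8, -6, -1] with period 4; step 10 mod 4 = 2, giving -6.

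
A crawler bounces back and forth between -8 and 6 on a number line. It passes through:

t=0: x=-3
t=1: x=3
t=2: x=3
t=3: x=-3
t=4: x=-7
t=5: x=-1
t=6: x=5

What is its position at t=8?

The value travels 6 per step and bounces off the walls at -8 and 6.
  step 7: 5 → 1
  step 8: 1 → -5

x=-5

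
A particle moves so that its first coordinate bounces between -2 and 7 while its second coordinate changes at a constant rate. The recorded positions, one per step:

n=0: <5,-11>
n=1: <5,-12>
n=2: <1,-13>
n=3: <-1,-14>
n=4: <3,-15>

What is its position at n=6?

The first coordinate reflects between -2 and 7, moving 4 per step.
  step 5: 3 → 7
  step 6: 7 → 3
The second coordinate changes by -1 each step: at step 6 it is -17.

<3,-17>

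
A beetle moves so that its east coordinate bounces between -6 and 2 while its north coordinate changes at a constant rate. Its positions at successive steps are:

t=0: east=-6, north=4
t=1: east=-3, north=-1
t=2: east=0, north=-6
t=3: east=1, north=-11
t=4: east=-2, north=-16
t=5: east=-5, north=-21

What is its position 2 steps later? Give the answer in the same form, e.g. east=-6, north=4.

The east coordinate reflects between -6 and 2, moving 3 per step.
  step 6: -5 → -4
  step 7: -4 → -1
The north coordinate changes by -5 each step: at step 7 it is -31.

east=-1, north=-31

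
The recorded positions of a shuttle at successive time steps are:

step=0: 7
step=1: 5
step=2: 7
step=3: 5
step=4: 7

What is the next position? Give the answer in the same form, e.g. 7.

5

Consecutive displacements -2, +2, -2, +2 scale by a factor of -1 each step.
step 5: 7 − 2 → 5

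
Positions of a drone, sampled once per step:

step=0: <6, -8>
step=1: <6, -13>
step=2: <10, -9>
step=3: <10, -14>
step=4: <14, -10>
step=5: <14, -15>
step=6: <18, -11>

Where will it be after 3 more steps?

<22, -17>

The moves between consecutive positions are <+0, -5>, <+4, +4>, <+0, -5>, <+4, +4>, <+0, -5>, <+4, +4>; they repeat the 2-cycle [<+0, -5>, <+4, +4>].
step 7: apply <+0, -5> → <18, -16>
step 8: apply <+4, +4> → <22, -12>
step 9: apply <+0, -5> → <22, -17>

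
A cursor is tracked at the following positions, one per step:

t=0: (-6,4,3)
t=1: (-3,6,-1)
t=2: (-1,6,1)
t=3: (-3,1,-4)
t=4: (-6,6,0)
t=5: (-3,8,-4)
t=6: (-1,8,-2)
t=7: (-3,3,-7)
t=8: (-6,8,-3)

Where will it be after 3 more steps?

Step-to-step displacements: (+3,+2,-4), (+2,+0,+2), (-2,-5,-5), (-3,+5,+4), (+3,+2,-4), (+2,+0,+2), (-2,-5,-5), (-3,+5,+4) — a repeating cycle of length 4.
step 9: apply (+3,+2,-4) → (-3,10,-7)
step 10: apply (+2,+0,+2) → (-1,10,-5)
step 11: apply (-2,-5,-5) → (-3,5,-10)

(-3,5,-10)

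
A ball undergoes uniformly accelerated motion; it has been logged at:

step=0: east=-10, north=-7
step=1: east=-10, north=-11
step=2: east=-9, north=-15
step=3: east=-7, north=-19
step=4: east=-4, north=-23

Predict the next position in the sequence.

First differences are (+0, -4), (+1, -4), (+2, -4), (+3, -4); their common second difference is (+1, +0) (constant acceleration).
step 5: east=-4, north=-23 + (+4, -4) → east=0, north=-27

east=0, north=-27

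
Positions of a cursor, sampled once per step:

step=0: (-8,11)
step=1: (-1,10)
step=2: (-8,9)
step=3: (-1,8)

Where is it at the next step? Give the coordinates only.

The first coordinate repeats the cycle [-8, -1] with period 2; step 4 mod 2 = 0, giving -8.
The second coordinate changes by -1 each step, so at step 4 it is 11 + 4·(-1) = 7.

(-8,7)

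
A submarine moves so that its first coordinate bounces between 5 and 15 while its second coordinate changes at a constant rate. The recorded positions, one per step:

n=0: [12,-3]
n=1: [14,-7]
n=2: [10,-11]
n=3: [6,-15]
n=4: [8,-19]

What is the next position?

[12,-23]

The first coordinate reflects between 5 and 15, moving 4 per step.
  step 5: 8 → 12
The second coordinate changes by -4 each step: at step 5 it is -23.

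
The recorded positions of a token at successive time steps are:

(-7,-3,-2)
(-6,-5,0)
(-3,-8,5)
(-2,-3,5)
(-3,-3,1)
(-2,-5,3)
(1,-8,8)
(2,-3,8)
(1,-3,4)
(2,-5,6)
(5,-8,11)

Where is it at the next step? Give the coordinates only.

(6,-3,11)

Step-to-step displacements: (+1,-2,+2), (+3,-3,+5), (+1,+5,+0), (-1,+0,-4), (+1,-2,+2), (+3,-3,+5), (+1,+5,+0), (-1,+0,-4), (+1,-2,+2), (+3,-3,+5) — a repeating cycle of length 4.
step 11: apply (+1,+5,+0) → (6,-3,11)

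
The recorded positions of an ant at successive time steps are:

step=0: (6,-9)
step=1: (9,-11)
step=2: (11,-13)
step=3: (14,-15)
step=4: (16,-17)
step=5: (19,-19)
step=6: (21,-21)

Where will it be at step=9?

The moves between consecutive positions are (+3,-2), (+2,-2), (+3,-2), (+2,-2), (+3,-2), (+2,-2); they repeat the 2-cycle [(+3,-2), (+2,-2)].
step 7: apply (+3,-2) → (24,-23)
step 8: apply (+2,-2) → (26,-25)
step 9: apply (+3,-2) → (29,-27)

(29,-27)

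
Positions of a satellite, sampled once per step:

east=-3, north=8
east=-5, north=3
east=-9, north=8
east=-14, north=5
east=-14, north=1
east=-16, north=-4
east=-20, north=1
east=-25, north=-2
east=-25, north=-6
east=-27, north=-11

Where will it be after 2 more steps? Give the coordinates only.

east=-36, north=-9

The moves between consecutive positions are (-2, -5), (-4, +5), (-5, -3), (+0, -4), (-2, -5), (-4, +5), (-5, -3), (+0, -4), (-2, -5); they repeat the 4-cycle [(-2, -5), (-4, +5), (-5, -3), (+0, -4)].
step 10: apply (-4, +5) → east=-31, north=-6
step 11: apply (-5, -3) → east=-36, north=-9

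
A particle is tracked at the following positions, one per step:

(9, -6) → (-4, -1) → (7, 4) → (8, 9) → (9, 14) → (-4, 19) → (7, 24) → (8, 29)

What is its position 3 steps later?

(7, 44)

The first coordinate repeats the cycle [9, -4, 7, 8] with period 4; step 10 mod 4 = 2, giving 7.
The second coordinate changes by +5 each step, so at step 10 it is -6 + 10·(5) = 44.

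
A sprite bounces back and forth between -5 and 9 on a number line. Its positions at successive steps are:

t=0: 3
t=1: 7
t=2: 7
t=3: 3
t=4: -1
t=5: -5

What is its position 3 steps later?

The value reflects between -5 and 9, moving 4 per step.
  step 6: -5 → -1
  step 7: -1 → 3
  step 8: 3 → 7

7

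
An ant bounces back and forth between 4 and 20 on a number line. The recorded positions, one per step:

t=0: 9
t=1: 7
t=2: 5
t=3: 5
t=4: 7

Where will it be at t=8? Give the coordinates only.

The value reflects between 4 and 20, moving 2 per step.
  step 5: 7 → 9
  step 6: 9 → 11
  step 7: 11 → 13
  step 8: 13 → 15

15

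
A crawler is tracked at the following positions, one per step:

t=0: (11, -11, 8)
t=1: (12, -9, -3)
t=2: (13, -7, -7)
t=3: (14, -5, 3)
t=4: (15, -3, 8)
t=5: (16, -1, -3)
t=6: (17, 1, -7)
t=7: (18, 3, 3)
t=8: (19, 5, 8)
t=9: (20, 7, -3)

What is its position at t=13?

(24, 15, -3)

The first coordinate changes by +1 each step, so at step 13 it is 11 + 13·(1) = 24.
The second coordinate changes by +2 each step, so at step 13 it is -11 + 13·(2) = 15.
The third coordinate repeats the cycle [8, -3, -7, 3] with period 4; step 13 mod 4 = 1, giving -3.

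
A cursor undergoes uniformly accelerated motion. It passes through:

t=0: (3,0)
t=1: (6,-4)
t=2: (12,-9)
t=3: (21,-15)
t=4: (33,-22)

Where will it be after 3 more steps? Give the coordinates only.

First differences are (+3,-4), (+6,-5), (+9,-6), (+12,-7); their common second difference is (+3,-1) (constant acceleration).
step 5: (33,-22) + (+15,-8) → (48,-30)
step 6: (48,-30) + (+18,-9) → (66,-39)
step 7: (66,-39) + (+21,-10) → (87,-49)

(87,-49)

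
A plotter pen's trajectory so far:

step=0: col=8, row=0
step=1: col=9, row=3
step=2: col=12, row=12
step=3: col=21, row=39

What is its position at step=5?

Consecutive displacements (+1, +3), (+3, +9), (+9, +27) scale by a factor of 3 each step.
step 4: col=21, row=39 + (+27, +81) → col=48, row=120
step 5: col=48, row=120 + (+81, +243) → col=129, row=363

col=129, row=363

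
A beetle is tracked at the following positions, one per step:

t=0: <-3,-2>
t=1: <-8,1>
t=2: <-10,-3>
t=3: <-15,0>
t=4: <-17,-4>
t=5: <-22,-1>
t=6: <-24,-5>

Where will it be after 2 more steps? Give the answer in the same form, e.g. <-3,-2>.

<-31,-6>

Differencing gives <-5,+3>, <-2,-4>, <-5,+3>, <-2,-4>, <-5,+3>, <-2,-4>. This is the pattern <-5,+3>, <-2,-4> repeated.
step 7: apply <-5,+3> → <-29,-2>
step 8: apply <-2,-4> → <-31,-6>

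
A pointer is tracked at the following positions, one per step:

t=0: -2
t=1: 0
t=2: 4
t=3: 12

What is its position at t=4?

Consecutive displacements +2, +4, +8 scale by a factor of 2 each step.
step 4: 12 + 16 → 28

28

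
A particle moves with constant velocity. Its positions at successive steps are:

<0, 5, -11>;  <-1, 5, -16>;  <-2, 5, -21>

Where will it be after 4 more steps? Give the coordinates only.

<-6, 5, -41>

The position changes by <-1, +0, -5> every step.
step 3: <-2, 5, -21> + <-1, +0, -5> → <-3, 5, -26>
step 4: <-3, 5, -26> + <-1, +0, -5> → <-4, 5, -31>
step 5: <-4, 5, -31> + <-1, +0, -5> → <-5, 5, -36>
step 6: <-5, 5, -36> + <-1, +0, -5> → <-6, 5, -41>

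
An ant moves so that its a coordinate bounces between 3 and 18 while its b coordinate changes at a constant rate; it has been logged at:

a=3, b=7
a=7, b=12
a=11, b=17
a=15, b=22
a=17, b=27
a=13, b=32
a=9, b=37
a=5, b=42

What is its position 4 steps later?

The a coordinate reflects between 3 and 18, moving 4 per step.
  step 8: 5 → 5
  step 9: 5 → 9
  step 10: 9 → 13
  step 11: 13 → 17
The b coordinate changes by +5 each step: at step 11 it is 62.

a=17, b=62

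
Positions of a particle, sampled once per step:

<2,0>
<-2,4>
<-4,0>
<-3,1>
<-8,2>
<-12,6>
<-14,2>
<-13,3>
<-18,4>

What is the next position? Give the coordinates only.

Differencing gives <-4,+4>, <-2,-4>, <+1,+1>, <-5,+1>, <-4,+4>, <-2,-4>, <+1,+1>, <-5,+1>. This is the pattern <-4,+4>, <-2,-4>, <+1,+1>, <-5,+1> repeated.
step 9: apply <-4,+4> → <-22,8>

<-22,8>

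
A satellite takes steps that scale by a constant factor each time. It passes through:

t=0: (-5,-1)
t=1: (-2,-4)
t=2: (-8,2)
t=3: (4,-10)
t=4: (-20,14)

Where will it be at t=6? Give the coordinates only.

The jumps are (+3,-3), (-6,+6), (+12,-12), (-24,+24) — a geometric progression with ratio -2.
step 5: (-20,14) + (+48,-48) → (28,-34)
step 6: (28,-34) + (-96,+96) → (-68,62)

(-68,62)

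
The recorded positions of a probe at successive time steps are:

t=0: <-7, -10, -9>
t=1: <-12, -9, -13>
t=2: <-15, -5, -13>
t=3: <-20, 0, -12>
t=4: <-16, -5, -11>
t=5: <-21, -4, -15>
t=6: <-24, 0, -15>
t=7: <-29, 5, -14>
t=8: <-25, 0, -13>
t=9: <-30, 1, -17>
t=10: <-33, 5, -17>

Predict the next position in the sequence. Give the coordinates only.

<-38, 10, -16>

The moves between consecutive positions are <-5, +1, -4>, <-3, +4, +0>, <-5, +5, +1>, <+4, -5, +1>, <-5, +1, -4>, <-3, +4, +0>, <-5, +5, +1>, <+4, -5, +1>, <-5, +1, -4>, <-3, +4, +0>; they repeat the 4-cycle [<-5, +1, -4>, <-3, +4, +0>, <-5, +5, +1>, <+4, -5, +1>].
step 11: apply <-5, +5, +1> → <-38, 10, -16>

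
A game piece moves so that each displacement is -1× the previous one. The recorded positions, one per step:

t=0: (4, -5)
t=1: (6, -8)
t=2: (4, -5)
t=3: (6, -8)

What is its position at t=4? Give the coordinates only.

(4, -5)

Step-to-step displacements: (+2, -3), (-2, +3), (+2, -3); each is -1× the previous.
step 4: (6, -8) + (-2, +3) → (4, -5)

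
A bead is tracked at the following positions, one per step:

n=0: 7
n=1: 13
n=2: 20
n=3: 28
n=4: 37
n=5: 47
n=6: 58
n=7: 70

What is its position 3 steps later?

112

First differences are +6, +7, +8, +9, +10, +11, +12; their common second difference is +1 (constant acceleration).
step 8: 70 + 13 → 83
step 9: 83 + 14 → 97
step 10: 97 + 15 → 112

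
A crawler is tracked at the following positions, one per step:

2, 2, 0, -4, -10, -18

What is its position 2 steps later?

-40

Taking differences between consecutive positions: +0, -2, -4, -6, -8. These grow by -2 each step.
step 6: -18 − 10 → -28
step 7: -28 − 12 → -40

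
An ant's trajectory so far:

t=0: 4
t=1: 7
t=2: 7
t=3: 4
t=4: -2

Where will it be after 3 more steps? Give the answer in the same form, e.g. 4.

Successive displacements: +3, +0, -3, -6 — each changes by -3.
step 5: -2 − 9 → -11
step 6: -11 − 12 → -23
step 7: -23 − 15 → -38

-38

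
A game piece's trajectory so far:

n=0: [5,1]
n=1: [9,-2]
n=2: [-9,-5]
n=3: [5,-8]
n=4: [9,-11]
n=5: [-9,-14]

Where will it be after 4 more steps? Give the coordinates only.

[5,-26]

The first coordinate repeats the cycle [5, 9, -9] with period 3; step 9 mod 3 = 0, giving 5.
The second coordinate changes by -3 each step, so at step 9 it is 1 + 9·(-3) = -26.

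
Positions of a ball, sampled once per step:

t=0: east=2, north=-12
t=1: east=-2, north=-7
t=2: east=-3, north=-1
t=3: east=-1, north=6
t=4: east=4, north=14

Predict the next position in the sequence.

Successive displacements: (-4, +5), (-1, +6), (+2, +7), (+5, +8) — each changes by (+3, +1).
step 5: east=4, north=14 + (+8, +9) → east=12, north=23

east=12, north=23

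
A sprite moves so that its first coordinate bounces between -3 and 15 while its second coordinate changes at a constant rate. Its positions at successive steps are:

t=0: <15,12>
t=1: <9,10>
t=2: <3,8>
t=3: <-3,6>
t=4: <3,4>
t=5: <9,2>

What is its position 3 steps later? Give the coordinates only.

<3,-4>

The first coordinate reflects between -3 and 15, moving 6 per step.
  step 6: 9 → 15
  step 7: 15 → 9
  step 8: 9 → 3
The second coordinate changes by -2 each step: at step 8 it is -4.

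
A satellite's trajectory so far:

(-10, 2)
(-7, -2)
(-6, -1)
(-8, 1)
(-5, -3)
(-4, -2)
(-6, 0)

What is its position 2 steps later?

(-2, -3)

The moves between consecutive positions are (+3, -4), (+1, +1), (-2, +2), (+3, -4), (+1, +1), (-2, +2); they repeat the 3-cycle [(+3, -4), (+1, +1), (-2, +2)].
step 7: apply (+3, -4) → (-3, -4)
step 8: apply (+1, +1) → (-2, -3)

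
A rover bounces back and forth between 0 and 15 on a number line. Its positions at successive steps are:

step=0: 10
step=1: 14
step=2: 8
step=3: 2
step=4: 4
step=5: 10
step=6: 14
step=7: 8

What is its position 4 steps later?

14

The value reflects between 0 and 15, moving 6 per step.
  step 8: 8 → 2
  step 9: 2 → 4
  step 10: 4 → 10
  step 11: 10 → 14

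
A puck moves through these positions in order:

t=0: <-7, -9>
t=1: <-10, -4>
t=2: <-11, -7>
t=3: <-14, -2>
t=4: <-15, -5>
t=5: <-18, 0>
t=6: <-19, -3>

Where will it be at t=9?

<-26, 4>

Step-to-step displacements: <-3, +5>, <-1, -3>, <-3, +5>, <-1, -3>, <-3, +5>, <-1, -3> — a repeating cycle of length 2.
step 7: apply <-3, +5> → <-22, 2>
step 8: apply <-1, -3> → <-23, -1>
step 9: apply <-3, +5> → <-26, 4>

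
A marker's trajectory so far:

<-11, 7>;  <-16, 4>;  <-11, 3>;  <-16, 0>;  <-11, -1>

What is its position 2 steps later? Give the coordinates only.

<-11, -5>

Differencing gives <-5, -3>, <+5, -1>, <-5, -3>, <+5, -1>. This is the pattern <-5, -3>, <+5, -1> repeated.
step 5: apply <-5, -3> → <-16, -4>
step 6: apply <+5, -1> → <-11, -5>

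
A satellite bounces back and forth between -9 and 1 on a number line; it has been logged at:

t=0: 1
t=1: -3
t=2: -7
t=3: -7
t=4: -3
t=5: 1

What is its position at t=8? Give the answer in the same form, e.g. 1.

The value travels 4 per step and bounces off the walls at -9 and 1.
  step 6: 1 → -3
  step 7: -3 → -7
  step 8: -7 → -7

-7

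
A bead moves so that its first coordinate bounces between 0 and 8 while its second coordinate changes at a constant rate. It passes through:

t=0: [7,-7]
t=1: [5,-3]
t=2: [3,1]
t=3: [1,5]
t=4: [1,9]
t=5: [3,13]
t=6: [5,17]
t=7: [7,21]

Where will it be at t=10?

[3,33]

The first coordinate reflects between 0 and 8, moving 2 per step.
  step 8: 7 → 7
  step 9: 7 → 5
  step 10: 5 → 3
The second coordinate changes by +4 each step: at step 10 it is 33.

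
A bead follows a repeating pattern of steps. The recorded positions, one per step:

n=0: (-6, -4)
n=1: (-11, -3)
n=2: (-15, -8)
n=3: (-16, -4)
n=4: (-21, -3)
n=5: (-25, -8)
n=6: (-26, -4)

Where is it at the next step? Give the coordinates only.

The moves between consecutive positions are (-5, +1), (-4, -5), (-1, +4), (-5, +1), (-4, -5), (-1, +4); they repeat the 3-cycle [(-5, +1), (-4, -5), (-1, +4)].
step 7: apply (-5, +1) → (-31, -3)

(-31, -3)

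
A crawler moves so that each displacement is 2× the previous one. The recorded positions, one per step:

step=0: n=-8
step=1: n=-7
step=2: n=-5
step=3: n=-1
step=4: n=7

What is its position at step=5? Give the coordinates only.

Step-to-step displacements: +1, +2, +4, +8; each is 2× the previous.
step 5: 7 + 16 → n=23

n=23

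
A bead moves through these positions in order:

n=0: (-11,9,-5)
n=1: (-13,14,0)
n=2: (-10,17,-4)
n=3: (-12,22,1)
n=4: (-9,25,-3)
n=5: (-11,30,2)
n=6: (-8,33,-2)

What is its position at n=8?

(-7,41,-1)

Step-to-step displacements: (-2,+5,+5), (+3,+3,-4), (-2,+5,+5), (+3,+3,-4), (-2,+5,+5), (+3,+3,-4) — a repeating cycle of length 2.
step 7: apply (-2,+5,+5) → (-10,38,3)
step 8: apply (+3,+3,-4) → (-7,41,-1)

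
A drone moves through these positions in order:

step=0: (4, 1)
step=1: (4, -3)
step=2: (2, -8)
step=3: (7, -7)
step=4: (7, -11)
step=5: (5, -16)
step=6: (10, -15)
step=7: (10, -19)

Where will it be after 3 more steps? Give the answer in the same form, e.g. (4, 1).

(13, -27)

The moves between consecutive positions are (+0, -4), (-2, -5), (+5, +1), (+0, -4), (-2, -5), (+5, +1), (+0, -4); they repeat the 3-cycle [(+0, -4), (-2, -5), (+5, +1)].
step 8: apply (-2, -5) → (8, -24)
step 9: apply (+5, +1) → (13, -23)
step 10: apply (+0, -4) → (13, -27)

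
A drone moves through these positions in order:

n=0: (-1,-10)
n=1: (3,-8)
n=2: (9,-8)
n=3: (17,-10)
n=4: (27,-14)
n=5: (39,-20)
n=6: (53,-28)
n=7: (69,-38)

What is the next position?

(87,-50)

First differences are (+4,+2), (+6,+0), (+8,-2), (+10,-4), (+12,-6), (+14,-8), (+16,-10); their common second difference is (+2,-2) (constant acceleration).
step 8: (69,-38) + (+18,-12) → (87,-50)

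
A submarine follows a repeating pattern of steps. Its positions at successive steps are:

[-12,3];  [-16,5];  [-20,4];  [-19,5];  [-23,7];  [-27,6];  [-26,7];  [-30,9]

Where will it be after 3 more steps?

The moves between consecutive positions are [-4,+2], [-4,-1], [+1,+1], [-4,+2], [-4,-1], [+1,+1], [-4,+2]; they repeat the 3-cycle [[-4,+2], [-4,-1], [+1,+1]].
step 8: apply [-4,-1] → [-34,8]
step 9: apply [+1,+1] → [-33,9]
step 10: apply [-4,+2] → [-37,11]

[-37,11]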